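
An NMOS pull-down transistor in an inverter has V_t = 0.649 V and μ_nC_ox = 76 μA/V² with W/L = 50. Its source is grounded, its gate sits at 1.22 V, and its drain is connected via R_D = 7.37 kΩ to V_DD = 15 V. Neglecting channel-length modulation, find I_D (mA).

I_D = 0.619 mA

V_GS = V_G = 1.22 V, so V_ov = 1.22 − 0.649 = 0.571 V.
k_n = μ_nC_ox · (W/L) = 3.8 mA/V².
Assume saturation: I_D = ½ k_n V_ov² = 0.5 × 3.8 × 0.571² = 0.619 mA, giving V_DS = V_DD − I_D R_D = 15 − 0.619 × 7.37 = 10.4 V.
V_DS = 10.4 V ≥ V_ov = 0.571 V, confirming saturation.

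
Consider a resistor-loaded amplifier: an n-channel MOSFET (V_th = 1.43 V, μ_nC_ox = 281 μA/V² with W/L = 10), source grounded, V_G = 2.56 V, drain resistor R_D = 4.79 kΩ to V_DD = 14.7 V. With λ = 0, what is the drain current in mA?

V_GS = V_G = 2.56 V, so V_ov = 2.56 − 1.43 = 1.13 V.
k_n = μ_nC_ox · (W/L) = 2.81 mA/V².
Assume saturation: I_D = ½ k_n V_ov² = 0.5 × 2.81 × 1.13² = 1.79 mA, giving V_DS = V_DD − I_D R_D = 14.7 − 1.79 × 4.79 = 6.11 V.
V_DS = 6.11 V ≥ V_ov = 1.13 V, confirming saturation.

I_D = 1.79 mA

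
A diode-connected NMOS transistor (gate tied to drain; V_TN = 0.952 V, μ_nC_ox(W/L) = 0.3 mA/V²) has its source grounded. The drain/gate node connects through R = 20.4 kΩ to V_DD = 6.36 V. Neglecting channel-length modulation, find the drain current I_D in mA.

I_D = 0.207 mA

With gate tied to drain, V_GS = V_DS ≥ V_GS − V_TN, so the device is in saturation.
KCL at the drain: ½ k_n (V_GS − V_TN)² = (V_DD − V_GS)/R.
Let x = V_GS − 0.952. Then 3.06 x² + x − 5.408 = 0, giving x = 1.18 V (positive root), so V_GS = 2.13 V.
I_D = (V_DD − V_GS)/R = (6.36 − 2.13) / 20.4 = 0.207 mA.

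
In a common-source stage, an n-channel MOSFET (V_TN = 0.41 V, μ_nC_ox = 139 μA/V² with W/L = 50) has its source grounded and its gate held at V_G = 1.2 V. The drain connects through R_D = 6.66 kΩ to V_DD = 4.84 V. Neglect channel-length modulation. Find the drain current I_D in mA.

I_D = 0.706 mA

V_GS = V_G = 1.2 V, so V_ov = 1.2 − 0.41 = 0.79 V.
k_n = μ_nC_ox · (W/L) = 6.95 mA/V².
Assume saturation: I_D = ½ k_n V_ov² = 0.5 × 6.95 × 0.79² = 2.17 mA, giving V_DS = V_DD − I_D R_D = 4.84 − 2.17 × 6.66 = -9.6 V.
But -9.6 V < V_ov = 0.79 V, so the device is actually in triode.
In triode I_D = k_n[V_ov V_DS − ½ V_DS²] and I_D = (V_DD − V_DS)/R_D. Equating: 23.1 V_DS² − 37.57 V_DS + 4.84 = 0, giving V_DS = 0.141 V (the root below V_ov).
I_D = (4.84 − 0.141) / 6.66 = 0.706 mA.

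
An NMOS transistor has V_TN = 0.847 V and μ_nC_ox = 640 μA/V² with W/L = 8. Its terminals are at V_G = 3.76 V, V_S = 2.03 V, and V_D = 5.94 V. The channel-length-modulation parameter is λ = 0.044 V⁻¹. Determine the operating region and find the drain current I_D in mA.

V_GS = V_G − V_S = 3.76 − 2.03 = 1.73 V; V_DS = V_D − V_S = 5.94 − 2.03 = 3.91 V.
k_n = μ_nC_ox · (W/L) = 5.12 mA/V².
V_ov = V_GS − V_TN = 1.73 − 0.847 = 0.883 V.
Since V_DS = 3.91 V ≥ V_ov = 0.883 V, the device is in saturation.
I_D = ½ k_n V_ov² (1 + λ V_DS) = 0.5 × 5.12 × 0.883² × (1 + 0.044 × 3.91) = 2.34 mA.

Saturation; I_D = 2.34 mA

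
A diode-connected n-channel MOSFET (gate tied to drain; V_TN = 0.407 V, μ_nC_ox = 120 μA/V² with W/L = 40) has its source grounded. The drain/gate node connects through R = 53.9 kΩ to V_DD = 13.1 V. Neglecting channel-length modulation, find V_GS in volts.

With gate tied to drain, V_GS = V_DS ≥ V_GS − V_TN, so the device is in saturation.
k_n = μ_nC_ox · (W/L) = 4.8 mA/V².
KCL at the drain: ½ k_n (V_GS − V_TN)² = (V_DD − V_GS)/R.
Let x = V_GS − 0.407. Then 129 x² + x − 12.69 = 0, giving x = 0.309 V (positive root), so V_GS = 0.716 V.
I_D = (V_DD − V_GS)/R = (13.1 − 0.716) / 53.9 = 0.23 mA.

V_GS = 0.716 V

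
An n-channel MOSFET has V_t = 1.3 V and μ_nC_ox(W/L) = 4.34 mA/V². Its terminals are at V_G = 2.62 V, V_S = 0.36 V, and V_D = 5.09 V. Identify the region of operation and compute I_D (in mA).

Saturation; I_D = 2.00 mA

V_GS = V_G − V_S = 2.62 − 0.36 = 2.26 V; V_DS = V_D − V_S = 5.09 − 0.36 = 4.73 V.
V_ov = V_GS − V_t = 2.26 − 1.3 = 0.96 V.
Since V_DS = 4.73 V ≥ V_ov = 0.96 V, the device is in saturation.
I_D = ½ k_n V_ov² = 0.5 × 4.34 × 0.96² = 2 mA.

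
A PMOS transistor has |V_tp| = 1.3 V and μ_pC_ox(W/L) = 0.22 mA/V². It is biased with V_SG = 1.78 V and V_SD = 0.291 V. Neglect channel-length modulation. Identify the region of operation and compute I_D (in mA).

Triode; I_D = 0.0214 mA

V_ov = V_SG − |V_tp| = 1.78 − 1.3 = 0.48 V.
Since V_SD = 0.291 V < V_ov = 0.48 V, the device is in the triode region.
I_D = k_p [V_ov · V_SD − ½ V_SD²] = 0.22 × [0.48 × 0.291 − 0.5 × 0.291²] = 0.0214 mA.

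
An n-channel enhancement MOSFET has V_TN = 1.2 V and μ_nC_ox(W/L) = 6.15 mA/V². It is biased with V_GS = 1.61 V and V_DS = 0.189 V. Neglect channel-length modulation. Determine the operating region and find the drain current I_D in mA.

V_ov = V_GS − V_TN = 1.61 − 1.2 = 0.41 V.
Since V_DS = 0.189 V < V_ov = 0.41 V, the device is in the triode region.
I_D = k_n [V_ov · V_DS − ½ V_DS²] = 6.15 × [0.41 × 0.189 − 0.5 × 0.189²] = 0.367 mA.

Triode; I_D = 0.367 mA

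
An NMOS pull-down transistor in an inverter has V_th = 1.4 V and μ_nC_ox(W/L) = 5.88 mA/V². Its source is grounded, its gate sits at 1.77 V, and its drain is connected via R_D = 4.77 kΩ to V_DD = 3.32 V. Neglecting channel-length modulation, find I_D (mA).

V_GS = V_G = 1.77 V, so V_ov = 1.77 − 1.4 = 0.37 V.
Assume saturation: I_D = ½ k_n V_ov² = 0.5 × 5.88 × 0.37² = 0.402 mA, giving V_DS = V_DD − I_D R_D = 3.32 − 0.402 × 4.77 = 1.4 V.
V_DS = 1.4 V ≥ V_ov = 0.37 V, confirming saturation.

I_D = 0.402 mA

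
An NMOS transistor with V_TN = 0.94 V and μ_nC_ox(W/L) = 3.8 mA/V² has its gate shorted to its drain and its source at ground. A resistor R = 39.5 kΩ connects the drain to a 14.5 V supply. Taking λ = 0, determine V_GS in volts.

With gate tied to drain, V_GS = V_DS ≥ V_GS − V_TN, so the device is in saturation.
KCL at the drain: ½ k_n (V_GS − V_TN)² = (V_DD − V_GS)/R.
Let x = V_GS − 0.94. Then 75 x² + x − 13.56 = 0, giving x = 0.418 V (positive root), so V_GS = 1.36 V.
I_D = (V_DD − V_GS)/R = (14.5 − 1.36) / 39.5 = 0.333 mA.

V_GS = 1.36 V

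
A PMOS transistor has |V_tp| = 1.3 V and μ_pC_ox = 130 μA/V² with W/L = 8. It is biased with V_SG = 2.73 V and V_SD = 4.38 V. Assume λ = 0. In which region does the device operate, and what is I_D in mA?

Saturation; I_D = 1.06 mA

k_p = μ_pC_ox · (W/L) = 1.04 mA/V².
V_ov = V_SG − |V_tp| = 2.73 − 1.3 = 1.43 V.
Since V_SD = 4.38 V ≥ V_ov = 1.43 V, the device is in saturation.
I_D = ½ k_p V_ov² = 0.5 × 1.04 × 1.43² = 1.06 mA.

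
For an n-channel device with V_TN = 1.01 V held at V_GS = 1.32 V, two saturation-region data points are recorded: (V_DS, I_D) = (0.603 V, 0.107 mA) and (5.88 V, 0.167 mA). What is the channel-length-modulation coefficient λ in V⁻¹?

λ = 0.114 V⁻¹

With V_GS fixed, I_D ∝ (1 + λ V_DS) in saturation, so I_D2/I_D1 = (1 + λ V_DS2)/(1 + λ V_DS1).
0.167/0.107 = 1.561 = (1 + 5.88 λ)/(1 + 0.603 λ).
Solving: λ (I_D1 V_DS2 − I_D2 V_DS1) = I_D2 − I_D1, so λ = (0.167 − 0.107) / (0.107 × 5.88 − 0.167 × 0.603) = 0.06 / 0.528 = 0.114 V⁻¹.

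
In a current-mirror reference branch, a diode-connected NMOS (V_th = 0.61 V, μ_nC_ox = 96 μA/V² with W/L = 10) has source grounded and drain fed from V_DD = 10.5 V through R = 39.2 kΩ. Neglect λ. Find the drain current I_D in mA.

With gate tied to drain, V_GS = V_DS ≥ V_GS − V_th, so the device is in saturation.
k_n = μ_nC_ox · (W/L) = 0.96 mA/V².
KCL at the drain: ½ k_n (V_GS − V_th)² = (V_DD − V_GS)/R.
Let x = V_GS − 0.61. Then 18.8 x² + x − 9.89 = 0, giving x = 0.699 V (positive root), so V_GS = 1.31 V.
I_D = (V_DD − V_GS)/R = (10.5 − 1.31) / 39.2 = 0.234 mA.

I_D = 0.234 mA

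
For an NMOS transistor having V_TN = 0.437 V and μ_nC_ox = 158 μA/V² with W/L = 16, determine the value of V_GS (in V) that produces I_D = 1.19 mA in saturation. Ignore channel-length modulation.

k_n = μ_nC_ox · (W/L) = 2.528 mA/V².
In saturation I_D = ½ k_n (V_GS − V_TN)², so V_GS − V_TN = √(2 I_D / k_n) = √(2 × 1.19 / 2.528) = 0.97 V.
V_GS = 0.437 + 0.97 = 1.41 V.

V_GS = 1.41 V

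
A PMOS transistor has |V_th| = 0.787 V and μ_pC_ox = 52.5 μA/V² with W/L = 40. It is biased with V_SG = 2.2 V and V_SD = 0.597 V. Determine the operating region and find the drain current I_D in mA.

k_p = μ_pC_ox · (W/L) = 2.1 mA/V².
V_ov = V_SG − |V_th| = 2.2 − 0.787 = 1.41 V.
Since V_SD = 0.597 V < V_ov = 1.41 V, the device is in the triode region.
I_D = k_p [V_ov · V_SD − ½ V_SD²] = 2.1 × [1.41 × 0.597 − 0.5 × 0.597²] = 1.4 mA.

Triode; I_D = 1.40 mA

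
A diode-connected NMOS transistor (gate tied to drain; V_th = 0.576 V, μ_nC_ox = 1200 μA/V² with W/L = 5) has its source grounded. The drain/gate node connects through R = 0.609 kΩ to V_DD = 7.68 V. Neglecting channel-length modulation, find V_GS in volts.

With gate tied to drain, V_GS = V_DS ≥ V_GS − V_th, so the device is in saturation.
k_n = μ_nC_ox · (W/L) = 6 mA/V².
KCL at the drain: ½ k_n (V_GS − V_th)² = (V_DD − V_GS)/R.
Let x = V_GS − 0.576. Then 1.83 x² + x − 7.104 = 0, giving x = 1.72 V (positive root), so V_GS = 2.29 V.
I_D = (V_DD − V_GS)/R = (7.68 − 2.29) / 0.609 = 8.85 mA.

V_GS = 2.29 V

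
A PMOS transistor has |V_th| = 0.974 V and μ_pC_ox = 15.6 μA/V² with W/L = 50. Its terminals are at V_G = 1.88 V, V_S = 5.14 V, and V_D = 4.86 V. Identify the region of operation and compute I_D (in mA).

V_SG = V_S − V_G = 5.14 − 1.88 = 3.26 V; V_SD = V_S − V_D = 5.14 − 4.86 = 0.28 V.
k_p = μ_pC_ox · (W/L) = 0.78 mA/V².
V_ov = V_SG − |V_th| = 3.26 − 0.974 = 2.29 V.
Since V_SD = 0.28 V < V_ov = 2.29 V, the device is in the triode region.
I_D = k_p [V_ov · V_SD − ½ V_SD²] = 0.78 × [2.29 × 0.28 − 0.5 × 0.28²] = 0.469 mA.

Triode; I_D = 0.469 mA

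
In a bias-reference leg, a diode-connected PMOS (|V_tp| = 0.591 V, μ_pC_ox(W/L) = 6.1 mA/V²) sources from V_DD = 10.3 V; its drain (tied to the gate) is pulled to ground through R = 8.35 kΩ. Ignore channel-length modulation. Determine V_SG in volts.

With gate tied to drain, V_SG = V_SD ≥ V_SG − |V_tp|, so the device is in saturation.
KCL at the drain: ½ k_p (V_SG − |V_tp|)² = (V_DD − V_SG)/R.
Let x = V_SG − 0.591. Then 25.5 x² + x − 9.709 = 0, giving x = 0.598 V (positive root), so V_SG = 1.19 V.
I_D = (V_DD − V_SG)/R = (10.3 − 1.19) / 8.35 = 1.09 mA.

V_SG = 1.19 V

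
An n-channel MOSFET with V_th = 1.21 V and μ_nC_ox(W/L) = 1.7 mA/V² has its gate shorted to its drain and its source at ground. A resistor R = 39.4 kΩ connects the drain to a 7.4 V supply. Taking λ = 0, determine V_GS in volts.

V_GS = 1.63 V

With gate tied to drain, V_GS = V_DS ≥ V_GS − V_th, so the device is in saturation.
KCL at the drain: ½ k_n (V_GS − V_th)² = (V_DD − V_GS)/R.
Let x = V_GS − 1.21. Then 33.5 x² + x − 6.19 = 0, giving x = 0.415 V (positive root), so V_GS = 1.63 V.
I_D = (V_DD − V_GS)/R = (7.4 − 1.63) / 39.4 = 0.147 mA.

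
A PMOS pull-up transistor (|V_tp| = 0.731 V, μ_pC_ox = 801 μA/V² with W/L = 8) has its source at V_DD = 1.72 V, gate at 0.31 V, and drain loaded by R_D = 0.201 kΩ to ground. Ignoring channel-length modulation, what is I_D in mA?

I_D = 1.48 mA

V_SG = V_DD − V_G = 1.72 − 0.31 = 1.41 V, so V_ov = 1.41 − 0.731 = 0.679 V.
k_p = μ_pC_ox · (W/L) = 6.408 mA/V².
Assume saturation: I_D = ½ k_p V_ov² = 0.5 × 6.408 × 0.679² = 1.48 mA, giving V_SD = V_DD − I_D R_D = 1.72 − 1.48 × 0.201 = 1.42 V.
V_SD = 1.42 V ≥ V_ov = 0.679 V, confirming saturation.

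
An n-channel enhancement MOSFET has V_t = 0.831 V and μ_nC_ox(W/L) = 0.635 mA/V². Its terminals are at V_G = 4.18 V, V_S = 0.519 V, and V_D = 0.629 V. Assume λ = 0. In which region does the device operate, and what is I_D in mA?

Triode; I_D = 0.194 mA

V_GS = V_G − V_S = 4.18 − 0.519 = 3.66 V; V_DS = V_D − V_S = 0.629 − 0.519 = 0.11 V.
V_ov = V_GS − V_t = 3.66 − 0.831 = 2.83 V.
Since V_DS = 0.11 V < V_ov = 2.83 V, the device is in the triode region.
I_D = k_n [V_ov · V_DS − ½ V_DS²] = 0.635 × [2.83 × 0.11 − 0.5 × 0.11²] = 0.194 mA.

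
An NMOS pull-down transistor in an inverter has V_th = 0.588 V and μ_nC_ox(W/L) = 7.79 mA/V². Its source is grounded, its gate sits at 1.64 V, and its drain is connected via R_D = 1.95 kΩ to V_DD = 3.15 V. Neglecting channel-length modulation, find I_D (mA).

I_D = 1.51 mA

V_GS = V_G = 1.64 V, so V_ov = 1.64 − 0.588 = 1.05 V.
Assume saturation: I_D = ½ k_n V_ov² = 0.5 × 7.79 × 1.05² = 4.31 mA, giving V_DS = V_DD − I_D R_D = 3.15 − 4.31 × 1.95 = -5.26 V.
But -5.26 V < V_ov = 1.05 V, so the device is actually in triode.
In triode I_D = k_n[V_ov V_DS − ½ V_DS²] and I_D = (V_DD − V_DS)/R_D. Equating: 7.6 V_DS² − 16.98 V_DS + 3.15 = 0, giving V_DS = 0.204 V (the root below V_ov).
I_D = (3.15 − 0.204) / 1.95 = 1.51 mA.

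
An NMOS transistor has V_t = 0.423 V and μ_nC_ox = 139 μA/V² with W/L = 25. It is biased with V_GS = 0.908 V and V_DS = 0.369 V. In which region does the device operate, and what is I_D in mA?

Triode; I_D = 0.385 mA

k_n = μ_nC_ox · (W/L) = 3.475 mA/V².
V_ov = V_GS − V_t = 0.908 − 0.423 = 0.485 V.
Since V_DS = 0.369 V < V_ov = 0.485 V, the device is in the triode region.
I_D = k_n [V_ov · V_DS − ½ V_DS²] = 3.475 × [0.485 × 0.369 − 0.5 × 0.369²] = 0.385 mA.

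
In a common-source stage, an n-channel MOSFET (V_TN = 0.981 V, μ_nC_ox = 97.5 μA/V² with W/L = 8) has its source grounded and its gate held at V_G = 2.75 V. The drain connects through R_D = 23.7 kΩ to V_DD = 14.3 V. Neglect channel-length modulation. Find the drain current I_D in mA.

V_GS = V_G = 2.75 V, so V_ov = 2.75 − 0.981 = 1.77 V.
k_n = μ_nC_ox · (W/L) = 0.78 mA/V².
Assume saturation: I_D = ½ k_n V_ov² = 0.5 × 0.78 × 1.77² = 1.22 mA, giving V_DS = V_DD − I_D R_D = 14.3 − 1.22 × 23.7 = -14.6 V.
But -14.6 V < V_ov = 1.77 V, so the device is actually in triode.
In triode I_D = k_n[V_ov V_DS − ½ V_DS²] and I_D = (V_DD − V_DS)/R_D. Equating: 9.24 V_DS² − 33.7 V_DS + 14.3 = 0, giving V_DS = 0.49 V (the root below V_ov).
I_D = (14.3 − 0.49) / 23.7 = 0.583 mA.

I_D = 0.583 mA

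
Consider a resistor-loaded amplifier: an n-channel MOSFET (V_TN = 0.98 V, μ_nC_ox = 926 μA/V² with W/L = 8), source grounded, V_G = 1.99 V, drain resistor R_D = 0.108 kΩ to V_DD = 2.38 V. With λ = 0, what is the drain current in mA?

I_D = 3.78 mA

V_GS = V_G = 1.99 V, so V_ov = 1.99 − 0.98 = 1.01 V.
k_n = μ_nC_ox · (W/L) = 7.408 mA/V².
Assume saturation: I_D = ½ k_n V_ov² = 0.5 × 7.408 × 1.01² = 3.78 mA, giving V_DS = V_DD − I_D R_D = 2.38 − 3.78 × 0.108 = 1.97 V.
V_DS = 1.97 V ≥ V_ov = 1.01 V, confirming saturation.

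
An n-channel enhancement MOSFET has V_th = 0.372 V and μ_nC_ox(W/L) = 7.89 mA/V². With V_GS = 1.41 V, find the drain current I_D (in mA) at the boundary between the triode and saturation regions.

I_D = 4.25 mA

At the boundary V_DS = V_ov = V_GS − V_th = 1.41 − 0.372 = 1.04 V.
I_D = ½ k_n V_ov² = 0.5 × 7.89 × 1.04² = 4.25 mA.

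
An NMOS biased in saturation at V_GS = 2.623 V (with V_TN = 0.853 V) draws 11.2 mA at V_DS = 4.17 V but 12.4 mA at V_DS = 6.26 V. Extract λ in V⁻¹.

With V_GS fixed, I_D ∝ (1 + λ V_DS) in saturation, so I_D2/I_D1 = (1 + λ V_DS2)/(1 + λ V_DS1).
12.4/11.2 = 1.107 = (1 + 6.26 λ)/(1 + 4.17 λ).
Solving: λ (I_D1 V_DS2 − I_D2 V_DS1) = I_D2 − I_D1, so λ = (12.4 − 11.2) / (11.2 × 6.26 − 12.4 × 4.17) = 1.2 / 18.4 = 0.0652 V⁻¹.

λ = 0.0652 V⁻¹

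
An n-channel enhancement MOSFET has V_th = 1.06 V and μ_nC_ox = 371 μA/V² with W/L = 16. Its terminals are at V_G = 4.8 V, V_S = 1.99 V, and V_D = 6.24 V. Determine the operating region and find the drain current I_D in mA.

Saturation; I_D = 9.09 mA

V_GS = V_G − V_S = 4.8 − 1.99 = 2.81 V; V_DS = V_D − V_S = 6.24 − 1.99 = 4.25 V.
k_n = μ_nC_ox · (W/L) = 5.936 mA/V².
V_ov = V_GS − V_th = 2.81 − 1.06 = 1.75 V.
Since V_DS = 4.25 V ≥ V_ov = 1.75 V, the device is in saturation.
I_D = ½ k_n V_ov² = 0.5 × 5.936 × 1.75² = 9.09 mA.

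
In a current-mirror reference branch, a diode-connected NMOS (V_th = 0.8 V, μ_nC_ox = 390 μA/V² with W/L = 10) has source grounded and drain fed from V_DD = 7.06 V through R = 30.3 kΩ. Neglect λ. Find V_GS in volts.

V_GS = 1.12 V

With gate tied to drain, V_GS = V_DS ≥ V_GS − V_th, so the device is in saturation.
k_n = μ_nC_ox · (W/L) = 3.9 mA/V².
KCL at the drain: ½ k_n (V_GS − V_th)² = (V_DD − V_GS)/R.
Let x = V_GS − 0.8. Then 59.1 x² + x − 6.26 = 0, giving x = 0.317 V (positive root), so V_GS = 1.12 V.
I_D = (V_DD − V_GS)/R = (7.06 − 1.12) / 30.3 = 0.196 mA.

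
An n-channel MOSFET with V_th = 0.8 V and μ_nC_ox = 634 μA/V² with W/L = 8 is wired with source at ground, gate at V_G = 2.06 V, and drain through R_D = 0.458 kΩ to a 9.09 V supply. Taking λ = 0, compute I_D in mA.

I_D = 4.03 mA

V_GS = V_G = 2.06 V, so V_ov = 2.06 − 0.8 = 1.26 V.
k_n = μ_nC_ox · (W/L) = 5.072 mA/V².
Assume saturation: I_D = ½ k_n V_ov² = 0.5 × 5.072 × 1.26² = 4.03 mA, giving V_DS = V_DD − I_D R_D = 9.09 − 4.03 × 0.458 = 7.25 V.
V_DS = 7.25 V ≥ V_ov = 1.26 V, confirming saturation.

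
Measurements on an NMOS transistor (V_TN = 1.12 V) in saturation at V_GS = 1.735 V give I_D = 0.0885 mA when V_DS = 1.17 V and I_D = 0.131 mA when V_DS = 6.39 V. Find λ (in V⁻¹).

With V_GS fixed, I_D ∝ (1 + λ V_DS) in saturation, so I_D2/I_D1 = (1 + λ V_DS2)/(1 + λ V_DS1).
0.131/0.0885 = 1.48 = (1 + 6.39 λ)/(1 + 1.17 λ).
Solving: λ (I_D1 V_DS2 − I_D2 V_DS1) = I_D2 − I_D1, so λ = (0.131 − 0.0885) / (0.0885 × 6.39 − 0.131 × 1.17) = 0.0425 / 0.412 = 0.103 V⁻¹.

λ = 0.103 V⁻¹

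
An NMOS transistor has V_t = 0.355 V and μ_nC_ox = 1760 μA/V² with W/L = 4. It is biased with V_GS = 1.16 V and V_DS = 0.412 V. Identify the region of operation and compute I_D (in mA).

Triode; I_D = 1.74 mA

k_n = μ_nC_ox · (W/L) = 7.04 mA/V².
V_ov = V_GS − V_t = 1.16 − 0.355 = 0.805 V.
Since V_DS = 0.412 V < V_ov = 0.805 V, the device is in the triode region.
I_D = k_n [V_ov · V_DS − ½ V_DS²] = 7.04 × [0.805 × 0.412 − 0.5 × 0.412²] = 1.74 mA.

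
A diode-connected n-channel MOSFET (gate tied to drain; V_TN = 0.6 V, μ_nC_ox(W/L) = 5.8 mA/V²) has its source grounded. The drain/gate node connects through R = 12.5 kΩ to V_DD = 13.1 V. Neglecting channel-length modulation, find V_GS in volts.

V_GS = 1.17 V

With gate tied to drain, V_GS = V_DS ≥ V_GS − V_TN, so the device is in saturation.
KCL at the drain: ½ k_n (V_GS − V_TN)² = (V_DD − V_GS)/R.
Let x = V_GS − 0.6. Then 36.2 x² + x − 12.5 = 0, giving x = 0.574 V (positive root), so V_GS = 1.17 V.
I_D = (V_DD − V_GS)/R = (13.1 − 1.17) / 12.5 = 0.954 mA.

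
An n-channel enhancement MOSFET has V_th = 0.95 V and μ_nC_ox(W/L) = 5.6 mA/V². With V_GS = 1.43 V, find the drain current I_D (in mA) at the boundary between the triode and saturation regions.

I_D = 0.645 mA

At the boundary V_DS = V_ov = V_GS − V_th = 1.43 − 0.95 = 0.48 V.
I_D = ½ k_n V_ov² = 0.5 × 5.6 × 0.48² = 0.645 mA.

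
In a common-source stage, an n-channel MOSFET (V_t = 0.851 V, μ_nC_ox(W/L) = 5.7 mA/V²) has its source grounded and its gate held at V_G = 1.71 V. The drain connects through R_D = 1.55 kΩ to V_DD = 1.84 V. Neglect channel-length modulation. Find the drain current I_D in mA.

I_D = 1.03 mA

V_GS = V_G = 1.71 V, so V_ov = 1.71 − 0.851 = 0.859 V.
Assume saturation: I_D = ½ k_n V_ov² = 0.5 × 5.7 × 0.859² = 2.1 mA, giving V_DS = V_DD − I_D R_D = 1.84 − 2.1 × 1.55 = -1.42 V.
But -1.42 V < V_ov = 0.859 V, so the device is actually in triode.
In triode I_D = k_n[V_ov V_DS − ½ V_DS²] and I_D = (V_DD − V_DS)/R_D. Equating: 4.42 V_DS² − 8.589 V_DS + 1.84 = 0, giving V_DS = 0.245 V (the root below V_ov).
I_D = (1.84 − 0.245) / 1.55 = 1.03 mA.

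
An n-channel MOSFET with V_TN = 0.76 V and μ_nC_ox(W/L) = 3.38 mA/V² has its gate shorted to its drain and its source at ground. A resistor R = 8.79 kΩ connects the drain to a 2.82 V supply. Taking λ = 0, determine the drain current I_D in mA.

With gate tied to drain, V_GS = V_DS ≥ V_GS − V_TN, so the device is in saturation.
KCL at the drain: ½ k_n (V_GS − V_TN)² = (V_DD − V_GS)/R.
Let x = V_GS − 0.76. Then 14.9 x² + x − 2.06 = 0, giving x = 0.34 V (positive root), so V_GS = 1.1 V.
I_D = (V_DD − V_GS)/R = (2.82 − 1.1) / 8.79 = 0.196 mA.

I_D = 0.196 mA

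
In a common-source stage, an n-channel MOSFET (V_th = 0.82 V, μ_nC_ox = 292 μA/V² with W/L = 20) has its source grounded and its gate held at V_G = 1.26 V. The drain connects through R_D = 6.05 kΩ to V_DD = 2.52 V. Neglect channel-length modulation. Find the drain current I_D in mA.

I_D = 0.385 mA

V_GS = V_G = 1.26 V, so V_ov = 1.26 − 0.82 = 0.44 V.
k_n = μ_nC_ox · (W/L) = 5.84 mA/V².
Assume saturation: I_D = ½ k_n V_ov² = 0.5 × 5.84 × 0.44² = 0.565 mA, giving V_DS = V_DD − I_D R_D = 2.52 − 0.565 × 6.05 = -0.9 V.
But -0.9 V < V_ov = 0.44 V, so the device is actually in triode.
In triode I_D = k_n[V_ov V_DS − ½ V_DS²] and I_D = (V_DD − V_DS)/R_D. Equating: 17.7 V_DS² − 16.55 V_DS + 2.52 = 0, giving V_DS = 0.191 V (the root below V_ov).
I_D = (2.52 − 0.191) / 6.05 = 0.385 mA.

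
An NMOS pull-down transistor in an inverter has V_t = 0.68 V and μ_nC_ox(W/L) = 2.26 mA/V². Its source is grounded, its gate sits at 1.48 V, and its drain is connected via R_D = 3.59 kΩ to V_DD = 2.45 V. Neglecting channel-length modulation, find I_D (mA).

V_GS = V_G = 1.48 V, so V_ov = 1.48 − 0.68 = 0.8 V.
Assume saturation: I_D = ½ k_n V_ov² = 0.5 × 2.26 × 0.8² = 0.723 mA, giving V_DS = V_DD − I_D R_D = 2.45 − 0.723 × 3.59 = -0.146 V.
But -0.146 V < V_ov = 0.8 V, so the device is actually in triode.
In triode I_D = k_n[V_ov V_DS − ½ V_DS²] and I_D = (V_DD − V_DS)/R_D. Equating: 4.06 V_DS² − 7.491 V_DS + 2.45 = 0, giving V_DS = 0.425 V (the root below V_ov).
I_D = (2.45 − 0.425) / 3.59 = 0.564 mA.

I_D = 0.564 mA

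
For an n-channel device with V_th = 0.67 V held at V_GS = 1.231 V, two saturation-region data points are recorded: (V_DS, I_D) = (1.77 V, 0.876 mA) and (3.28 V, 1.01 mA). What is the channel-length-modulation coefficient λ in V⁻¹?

With V_GS fixed, I_D ∝ (1 + λ V_DS) in saturation, so I_D2/I_D1 = (1 + λ V_DS2)/(1 + λ V_DS1).
1.01/0.876 = 1.153 = (1 + 3.28 λ)/(1 + 1.77 λ).
Solving: λ (I_D1 V_DS2 − I_D2 V_DS1) = I_D2 − I_D1, so λ = (1.01 − 0.876) / (0.876 × 3.28 − 1.01 × 1.77) = 0.134 / 1.09 = 0.123 V⁻¹.

λ = 0.123 V⁻¹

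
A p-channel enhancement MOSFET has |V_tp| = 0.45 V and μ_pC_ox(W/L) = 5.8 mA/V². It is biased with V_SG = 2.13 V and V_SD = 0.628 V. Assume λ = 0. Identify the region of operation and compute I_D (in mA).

V_ov = V_SG − |V_tp| = 2.13 − 0.45 = 1.68 V.
Since V_SD = 0.628 V < V_ov = 1.68 V, the device is in the triode region.
I_D = k_p [V_ov · V_SD − ½ V_SD²] = 5.8 × [1.68 × 0.628 − 0.5 × 0.628²] = 4.98 mA.

Triode; I_D = 4.98 mA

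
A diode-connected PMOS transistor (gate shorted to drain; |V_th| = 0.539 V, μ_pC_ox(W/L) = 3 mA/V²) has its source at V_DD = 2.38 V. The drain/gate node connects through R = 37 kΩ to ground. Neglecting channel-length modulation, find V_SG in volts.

V_SG = 0.712 V

With gate tied to drain, V_SG = V_SD ≥ V_SG − |V_th|, so the device is in saturation.
KCL at the drain: ½ k_p (V_SG − |V_th|)² = (V_DD − V_SG)/R.
Let x = V_SG − 0.539. Then 55.5 x² + x − 1.841 = 0, giving x = 0.173 V (positive root), so V_SG = 0.712 V.
I_D = (V_DD − V_SG)/R = (2.38 − 0.712) / 37 = 0.0451 mA.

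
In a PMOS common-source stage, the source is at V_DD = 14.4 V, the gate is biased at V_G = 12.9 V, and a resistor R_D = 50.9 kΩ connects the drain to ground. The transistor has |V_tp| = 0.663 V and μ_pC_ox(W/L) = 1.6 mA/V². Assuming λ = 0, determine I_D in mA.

V_SG = V_DD − V_G = 14.4 − 12.9 = 1.5 V, so V_ov = 1.5 − 0.663 = 0.837 V.
Assume saturation: I_D = ½ k_p V_ov² = 0.5 × 1.6 × 0.837² = 0.56 mA, giving V_SD = V_DD − I_D R_D = 14.4 − 0.56 × 50.9 = -14.1 V.
But -14.1 V < V_ov = 0.837 V, so the device is actually in triode.
In triode I_D = k_p[V_ov V_SD − ½ V_SD²] and I_D = (V_DD − V_SD)/R_D. Equating: 40.7 V_SD² − 69.17 V_SD + 14.4 = 0, giving V_SD = 0.243 V (the root below V_ov).
I_D = (14.4 − 0.243) / 50.9 = 0.278 mA.

I_D = 0.278 mA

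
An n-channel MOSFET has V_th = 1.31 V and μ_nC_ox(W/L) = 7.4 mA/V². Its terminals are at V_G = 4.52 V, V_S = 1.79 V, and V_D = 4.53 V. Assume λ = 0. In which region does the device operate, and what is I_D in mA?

V_GS = V_G − V_S = 4.52 − 1.79 = 2.73 V; V_DS = V_D − V_S = 4.53 − 1.79 = 2.74 V.
V_ov = V_GS − V_th = 2.73 − 1.31 = 1.42 V.
Since V_DS = 2.74 V ≥ V_ov = 1.42 V, the device is in saturation.
I_D = ½ k_n V_ov² = 0.5 × 7.4 × 1.42² = 7.46 mA.

Saturation; I_D = 7.46 mA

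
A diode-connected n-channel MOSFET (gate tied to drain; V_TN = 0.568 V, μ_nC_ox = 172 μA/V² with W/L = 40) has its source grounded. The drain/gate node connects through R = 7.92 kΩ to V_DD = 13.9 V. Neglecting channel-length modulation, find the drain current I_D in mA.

I_D = 1.60 mA

With gate tied to drain, V_GS = V_DS ≥ V_GS − V_TN, so the device is in saturation.
k_n = μ_nC_ox · (W/L) = 6.88 mA/V².
KCL at the drain: ½ k_n (V_GS − V_TN)² = (V_DD − V_GS)/R.
Let x = V_GS − 0.568. Then 27.2 x² + x − 13.33 = 0, giving x = 0.681 V (positive root), so V_GS = 1.25 V.
I_D = (V_DD − V_GS)/R = (13.9 − 1.25) / 7.92 = 1.6 mA.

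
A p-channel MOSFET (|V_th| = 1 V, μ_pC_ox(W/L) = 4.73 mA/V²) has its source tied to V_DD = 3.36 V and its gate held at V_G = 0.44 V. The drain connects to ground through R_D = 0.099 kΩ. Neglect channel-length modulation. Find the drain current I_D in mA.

I_D = 8.72 mA

V_SG = V_DD − V_G = 3.36 − 0.44 = 2.92 V, so V_ov = 2.92 − 1 = 1.92 V.
Assume saturation: I_D = ½ k_p V_ov² = 0.5 × 4.73 × 1.92² = 8.72 mA, giving V_SD = V_DD − I_D R_D = 3.36 − 8.72 × 0.099 = 2.5 V.
V_SD = 2.5 V ≥ V_ov = 1.92 V, confirming saturation.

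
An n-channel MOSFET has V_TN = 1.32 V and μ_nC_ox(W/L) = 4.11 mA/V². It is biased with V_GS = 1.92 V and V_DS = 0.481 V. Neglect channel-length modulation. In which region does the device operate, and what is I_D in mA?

V_ov = V_GS − V_TN = 1.92 − 1.32 = 0.6 V.
Since V_DS = 0.481 V < V_ov = 0.6 V, the device is in the triode region.
I_D = k_n [V_ov · V_DS − ½ V_DS²] = 4.11 × [0.6 × 0.481 − 0.5 × 0.481²] = 0.711 mA.

Triode; I_D = 0.711 mA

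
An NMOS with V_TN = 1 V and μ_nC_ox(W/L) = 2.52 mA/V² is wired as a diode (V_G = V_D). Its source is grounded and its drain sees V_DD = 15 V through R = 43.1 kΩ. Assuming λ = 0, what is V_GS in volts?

With gate tied to drain, V_GS = V_DS ≥ V_GS − V_TN, so the device is in saturation.
KCL at the drain: ½ k_n (V_GS − V_TN)² = (V_DD − V_GS)/R.
Let x = V_GS − 1. Then 54.3 x² + x − 14 = 0, giving x = 0.499 V (positive root), so V_GS = 1.5 V.
I_D = (V_DD − V_GS)/R = (15 − 1.5) / 43.1 = 0.313 mA.

V_GS = 1.50 V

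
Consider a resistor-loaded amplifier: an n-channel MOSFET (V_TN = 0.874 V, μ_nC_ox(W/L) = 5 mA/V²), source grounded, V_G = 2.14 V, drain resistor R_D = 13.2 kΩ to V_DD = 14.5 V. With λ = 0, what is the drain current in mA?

I_D = 1.08 mA

V_GS = V_G = 2.14 V, so V_ov = 2.14 − 0.874 = 1.27 V.
Assume saturation: I_D = ½ k_n V_ov² = 0.5 × 5 × 1.27² = 4.01 mA, giving V_DS = V_DD − I_D R_D = 14.5 − 4.01 × 13.2 = -38.4 V.
But -38.4 V < V_ov = 1.27 V, so the device is actually in triode.
In triode I_D = k_n[V_ov V_DS − ½ V_DS²] and I_D = (V_DD − V_DS)/R_D. Equating: 33 V_DS² − 84.56 V_DS + 14.5 = 0, giving V_DS = 0.185 V (the root below V_ov).
I_D = (14.5 − 0.185) / 13.2 = 1.08 mA.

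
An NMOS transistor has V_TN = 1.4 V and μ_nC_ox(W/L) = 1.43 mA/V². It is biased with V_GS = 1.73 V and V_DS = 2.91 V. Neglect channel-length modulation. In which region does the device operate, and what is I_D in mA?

Saturation; I_D = 0.0779 mA

V_ov = V_GS − V_TN = 1.73 − 1.4 = 0.33 V.
Since V_DS = 2.91 V ≥ V_ov = 0.33 V, the device is in saturation.
I_D = ½ k_n V_ov² = 0.5 × 1.43 × 0.33² = 0.0779 mA.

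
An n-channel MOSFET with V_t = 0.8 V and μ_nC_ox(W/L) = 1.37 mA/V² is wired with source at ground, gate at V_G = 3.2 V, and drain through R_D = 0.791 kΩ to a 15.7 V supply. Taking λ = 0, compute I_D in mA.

V_GS = V_G = 3.2 V, so V_ov = 3.2 − 0.8 = 2.4 V.
Assume saturation: I_D = ½ k_n V_ov² = 0.5 × 1.37 × 2.4² = 3.95 mA, giving V_DS = V_DD − I_D R_D = 15.7 − 3.95 × 0.791 = 12.6 V.
V_DS = 12.6 V ≥ V_ov = 2.4 V, confirming saturation.

I_D = 3.95 mA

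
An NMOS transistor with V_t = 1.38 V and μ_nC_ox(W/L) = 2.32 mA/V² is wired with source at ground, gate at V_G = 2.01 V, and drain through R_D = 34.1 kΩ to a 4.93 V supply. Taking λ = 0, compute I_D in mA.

I_D = 0.141 mA

V_GS = V_G = 2.01 V, so V_ov = 2.01 − 1.38 = 0.63 V.
Assume saturation: I_D = ½ k_n V_ov² = 0.5 × 2.32 × 0.63² = 0.46 mA, giving V_DS = V_DD − I_D R_D = 4.93 − 0.46 × 34.1 = -10.8 V.
But -10.8 V < V_ov = 0.63 V, so the device is actually in triode.
In triode I_D = k_n[V_ov V_DS − ½ V_DS²] and I_D = (V_DD − V_DS)/R_D. Equating: 39.6 V_DS² − 50.84 V_DS + 4.93 = 0, giving V_DS = 0.106 V (the root below V_ov).
I_D = (4.93 − 0.106) / 34.1 = 0.141 mA.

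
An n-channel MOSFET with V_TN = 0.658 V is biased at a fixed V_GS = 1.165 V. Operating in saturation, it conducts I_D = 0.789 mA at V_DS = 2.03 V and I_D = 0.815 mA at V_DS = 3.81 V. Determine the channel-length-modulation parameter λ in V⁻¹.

λ = 0.0192 V⁻¹

With V_GS fixed, I_D ∝ (1 + λ V_DS) in saturation, so I_D2/I_D1 = (1 + λ V_DS2)/(1 + λ V_DS1).
0.815/0.789 = 1.033 = (1 + 3.81 λ)/(1 + 2.03 λ).
Solving: λ (I_D1 V_DS2 − I_D2 V_DS1) = I_D2 − I_D1, so λ = (0.815 − 0.789) / (0.789 × 3.81 − 0.815 × 2.03) = 0.026 / 1.35 = 0.0192 V⁻¹.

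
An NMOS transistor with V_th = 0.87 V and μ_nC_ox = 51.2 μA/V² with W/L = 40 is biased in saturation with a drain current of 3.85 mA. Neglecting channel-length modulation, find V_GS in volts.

V_GS = 2.81 V

k_n = μ_nC_ox · (W/L) = 2.048 mA/V².
In saturation I_D = ½ k_n (V_GS − V_th)², so V_GS − V_th = √(2 I_D / k_n) = √(2 × 3.85 / 2.048) = 1.94 V.
V_GS = 0.87 + 1.94 = 2.81 V.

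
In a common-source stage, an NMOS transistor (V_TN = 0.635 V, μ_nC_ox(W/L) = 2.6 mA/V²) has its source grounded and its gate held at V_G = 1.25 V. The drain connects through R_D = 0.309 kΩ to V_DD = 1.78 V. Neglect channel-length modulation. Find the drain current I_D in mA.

V_GS = V_G = 1.25 V, so V_ov = 1.25 − 0.635 = 0.615 V.
Assume saturation: I_D = ½ k_n V_ov² = 0.5 × 2.6 × 0.615² = 0.492 mA, giving V_DS = V_DD − I_D R_D = 1.78 − 0.492 × 0.309 = 1.63 V.
V_DS = 1.63 V ≥ V_ov = 0.615 V, confirming saturation.

I_D = 0.492 mA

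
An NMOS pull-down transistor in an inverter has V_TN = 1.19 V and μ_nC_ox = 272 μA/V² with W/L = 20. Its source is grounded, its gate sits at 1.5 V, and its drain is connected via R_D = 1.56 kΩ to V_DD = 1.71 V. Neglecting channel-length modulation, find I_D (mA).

V_GS = V_G = 1.5 V, so V_ov = 1.5 − 1.19 = 0.31 V.
k_n = μ_nC_ox · (W/L) = 5.44 mA/V².
Assume saturation: I_D = ½ k_n V_ov² = 0.5 × 5.44 × 0.31² = 0.261 mA, giving V_DS = V_DD − I_D R_D = 1.71 − 0.261 × 1.56 = 1.3 V.
V_DS = 1.3 V ≥ V_ov = 0.31 V, confirming saturation.

I_D = 0.261 mA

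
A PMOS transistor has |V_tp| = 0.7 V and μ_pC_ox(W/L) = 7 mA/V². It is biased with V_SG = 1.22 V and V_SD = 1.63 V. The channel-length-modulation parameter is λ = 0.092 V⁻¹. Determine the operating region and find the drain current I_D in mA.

Saturation; I_D = 1.09 mA

V_ov = V_SG − |V_tp| = 1.22 − 0.7 = 0.52 V.
Since V_SD = 1.63 V ≥ V_ov = 0.52 V, the device is in saturation.
I_D = ½ k_p V_ov² (1 + λ V_SD) = 0.5 × 7 × 0.52² × (1 + 0.092 × 1.63) = 1.09 mA.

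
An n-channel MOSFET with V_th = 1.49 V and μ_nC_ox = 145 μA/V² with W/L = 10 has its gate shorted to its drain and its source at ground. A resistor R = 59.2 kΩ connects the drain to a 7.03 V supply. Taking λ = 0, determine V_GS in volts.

V_GS = 1.84 V

With gate tied to drain, V_GS = V_DS ≥ V_GS − V_th, so the device is in saturation.
k_n = μ_nC_ox · (W/L) = 1.45 mA/V².
KCL at the drain: ½ k_n (V_GS − V_th)² = (V_DD − V_GS)/R.
Let x = V_GS − 1.49. Then 42.9 x² + x − 5.54 = 0, giving x = 0.348 V (positive root), so V_GS = 1.84 V.
I_D = (V_DD − V_GS)/R = (7.03 − 1.84) / 59.2 = 0.0877 mA.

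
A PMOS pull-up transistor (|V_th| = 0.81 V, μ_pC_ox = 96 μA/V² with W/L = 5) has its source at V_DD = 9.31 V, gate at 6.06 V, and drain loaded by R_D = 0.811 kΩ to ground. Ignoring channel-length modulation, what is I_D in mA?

V_SG = V_DD − V_G = 9.31 − 6.06 = 3.25 V, so V_ov = 3.25 − 0.81 = 2.44 V.
k_p = μ_pC_ox · (W/L) = 0.48 mA/V².
Assume saturation: I_D = ½ k_p V_ov² = 0.5 × 0.48 × 2.44² = 1.43 mA, giving V_SD = V_DD − I_D R_D = 9.31 − 1.43 × 0.811 = 8.15 V.
V_SD = 8.15 V ≥ V_ov = 2.44 V, confirming saturation.

I_D = 1.43 mA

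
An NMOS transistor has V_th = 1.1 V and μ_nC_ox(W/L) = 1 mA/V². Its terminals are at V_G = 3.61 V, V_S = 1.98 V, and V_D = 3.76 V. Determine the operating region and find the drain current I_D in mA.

V_GS = V_G − V_S = 3.61 − 1.98 = 1.63 V; V_DS = V_D − V_S = 3.76 − 1.98 = 1.78 V.
V_ov = V_GS − V_th = 1.63 − 1.1 = 0.53 V.
Since V_DS = 1.78 V ≥ V_ov = 0.53 V, the device is in saturation.
I_D = ½ k_n V_ov² = 0.5 × 1 × 0.53² = 0.14 mA.

Saturation; I_D = 0.140 mA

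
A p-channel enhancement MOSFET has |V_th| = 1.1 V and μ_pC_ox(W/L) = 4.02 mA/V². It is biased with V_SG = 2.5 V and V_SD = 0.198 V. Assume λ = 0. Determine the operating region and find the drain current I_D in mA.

Triode; I_D = 1.04 mA

V_ov = V_SG − |V_th| = 2.5 − 1.1 = 1.4 V.
Since V_SD = 0.198 V < V_ov = 1.4 V, the device is in the triode region.
I_D = k_p [V_ov · V_SD − ½ V_SD²] = 4.02 × [1.4 × 0.198 − 0.5 × 0.198²] = 1.04 mA.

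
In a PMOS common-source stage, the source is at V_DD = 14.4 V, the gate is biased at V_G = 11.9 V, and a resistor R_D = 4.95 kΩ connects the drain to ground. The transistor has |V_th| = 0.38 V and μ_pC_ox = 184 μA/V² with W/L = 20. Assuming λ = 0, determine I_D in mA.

V_SG = V_DD − V_G = 14.4 − 11.9 = 2.5 V, so V_ov = 2.5 − 0.38 = 2.12 V.
k_p = μ_pC_ox · (W/L) = 3.68 mA/V².
Assume saturation: I_D = ½ k_p V_ov² = 0.5 × 3.68 × 2.12² = 8.27 mA, giving V_SD = V_DD − I_D R_D = 14.4 − 8.27 × 4.95 = -26.5 V.
But -26.5 V < V_ov = 2.12 V, so the device is actually in triode.
In triode I_D = k_p[V_ov V_SD − ½ V_SD²] and I_D = (V_DD − V_SD)/R_D. Equating: 9.11 V_SD² − 39.62 V_SD + 14.4 = 0, giving V_SD = 0.4 V (the root below V_ov).
I_D = (14.4 − 0.4) / 4.95 = 2.83 mA.

I_D = 2.83 mA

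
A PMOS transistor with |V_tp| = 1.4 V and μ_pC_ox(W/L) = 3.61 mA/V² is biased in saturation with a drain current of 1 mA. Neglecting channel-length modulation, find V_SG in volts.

In saturation I_D = ½ k_p (V_SG − |V_tp|)², so V_SG − |V_tp| = √(2 I_D / k_p) = √(2 × 1 / 3.61) = 0.744 V.
V_SG = 1.4 + 0.744 = 2.14 V.

V_SG = 2.14 V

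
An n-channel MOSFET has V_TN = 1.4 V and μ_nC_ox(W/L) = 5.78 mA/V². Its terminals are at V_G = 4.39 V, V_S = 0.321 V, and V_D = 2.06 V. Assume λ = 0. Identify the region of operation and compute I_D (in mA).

V_GS = V_G − V_S = 4.39 − 0.321 = 4.07 V; V_DS = V_D − V_S = 2.06 − 0.321 = 1.74 V.
V_ov = V_GS − V_TN = 4.07 − 1.4 = 2.67 V.
Since V_DS = 1.74 V < V_ov = 2.67 V, the device is in the triode region.
I_D = k_n [V_ov · V_DS − ½ V_DS²] = 5.78 × [2.67 × 1.74 − 0.5 × 1.74²] = 18.1 mA.

Triode; I_D = 18.1 mA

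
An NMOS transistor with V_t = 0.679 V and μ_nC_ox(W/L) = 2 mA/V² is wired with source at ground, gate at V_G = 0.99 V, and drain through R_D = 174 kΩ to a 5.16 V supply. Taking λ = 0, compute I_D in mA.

V_GS = V_G = 0.99 V, so V_ov = 0.99 − 0.679 = 0.311 V.
Assume saturation: I_D = ½ k_n V_ov² = 0.5 × 2 × 0.311² = 0.0967 mA, giving V_DS = V_DD − I_D R_D = 5.16 − 0.0967 × 174 = -11.7 V.
But -11.7 V < V_ov = 0.311 V, so the device is actually in triode.
In triode I_D = k_n[V_ov V_DS − ½ V_DS²] and I_D = (V_DD − V_DS)/R_D. Equating: 174 V_DS² − 109.2 V_DS + 5.16 = 0, giving V_DS = 0.0515 V (the root below V_ov).
I_D = (5.16 − 0.0515) / 174 = 0.0294 mA.

I_D = 0.0294 mA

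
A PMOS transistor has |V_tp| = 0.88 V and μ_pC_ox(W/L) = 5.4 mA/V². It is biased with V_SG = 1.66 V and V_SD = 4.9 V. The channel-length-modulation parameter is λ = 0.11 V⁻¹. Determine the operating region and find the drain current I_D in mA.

Saturation; I_D = 2.53 mA

V_ov = V_SG − |V_tp| = 1.66 − 0.88 = 0.78 V.
Since V_SD = 4.9 V ≥ V_ov = 0.78 V, the device is in saturation.
I_D = ½ k_p V_ov² (1 + λ V_SD) = 0.5 × 5.4 × 0.78² × (1 + 0.11 × 4.9) = 2.53 mA.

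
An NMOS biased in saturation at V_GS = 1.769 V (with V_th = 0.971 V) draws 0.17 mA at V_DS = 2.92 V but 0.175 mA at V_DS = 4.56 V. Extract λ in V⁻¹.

With V_GS fixed, I_D ∝ (1 + λ V_DS) in saturation, so I_D2/I_D1 = (1 + λ V_DS2)/(1 + λ V_DS1).
0.175/0.17 = 1.029 = (1 + 4.56 λ)/(1 + 2.92 λ).
Solving: λ (I_D1 V_DS2 − I_D2 V_DS1) = I_D2 − I_D1, so λ = (0.175 − 0.17) / (0.17 × 4.56 − 0.175 × 2.92) = 0.005 / 0.264 = 0.0189 V⁻¹.

λ = 0.0189 V⁻¹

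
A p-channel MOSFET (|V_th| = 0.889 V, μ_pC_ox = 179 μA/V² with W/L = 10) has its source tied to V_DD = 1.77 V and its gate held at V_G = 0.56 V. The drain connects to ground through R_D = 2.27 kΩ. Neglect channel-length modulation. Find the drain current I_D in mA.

I_D = 0.0922 mA

V_SG = V_DD − V_G = 1.77 − 0.56 = 1.21 V, so V_ov = 1.21 − 0.889 = 0.321 V.
k_p = μ_pC_ox · (W/L) = 1.79 mA/V².
Assume saturation: I_D = ½ k_p V_ov² = 0.5 × 1.79 × 0.321² = 0.0922 mA, giving V_SD = V_DD − I_D R_D = 1.77 − 0.0922 × 2.27 = 1.56 V.
V_SD = 1.56 V ≥ V_ov = 0.321 V, confirming saturation.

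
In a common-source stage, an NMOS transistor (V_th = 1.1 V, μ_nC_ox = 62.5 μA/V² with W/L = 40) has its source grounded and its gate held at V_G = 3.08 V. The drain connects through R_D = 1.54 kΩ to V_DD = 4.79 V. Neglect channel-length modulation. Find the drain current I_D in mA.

V_GS = V_G = 3.08 V, so V_ov = 3.08 − 1.1 = 1.98 V.
k_n = μ_nC_ox · (W/L) = 2.5 mA/V².
Assume saturation: I_D = ½ k_n V_ov² = 0.5 × 2.5 × 1.98² = 4.9 mA, giving V_DS = V_DD − I_D R_D = 4.79 − 4.9 × 1.54 = -2.76 V.
But -2.76 V < V_ov = 1.98 V, so the device is actually in triode.
In triode I_D = k_n[V_ov V_DS − ½ V_DS²] and I_D = (V_DD − V_DS)/R_D. Equating: 1.93 V_DS² − 8.623 V_DS + 4.79 = 0, giving V_DS = 0.65 V (the root below V_ov).
I_D = (4.79 − 0.65) / 1.54 = 2.69 mA.

I_D = 2.69 mA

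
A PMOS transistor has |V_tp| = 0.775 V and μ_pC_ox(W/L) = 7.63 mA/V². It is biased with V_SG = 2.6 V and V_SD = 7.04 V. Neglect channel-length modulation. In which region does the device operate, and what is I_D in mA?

Saturation; I_D = 12.7 mA

V_ov = V_SG − |V_tp| = 2.6 − 0.775 = 1.83 V.
Since V_SD = 7.04 V ≥ V_ov = 1.83 V, the device is in saturation.
I_D = ½ k_p V_ov² = 0.5 × 7.63 × 1.83² = 12.7 mA.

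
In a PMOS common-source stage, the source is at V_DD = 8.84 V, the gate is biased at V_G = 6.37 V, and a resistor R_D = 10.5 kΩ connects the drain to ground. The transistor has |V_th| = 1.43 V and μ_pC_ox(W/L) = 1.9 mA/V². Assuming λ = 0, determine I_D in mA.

I_D = 0.790 mA

V_SG = V_DD − V_G = 8.84 − 6.37 = 2.47 V, so V_ov = 2.47 − 1.43 = 1.04 V.
Assume saturation: I_D = ½ k_p V_ov² = 0.5 × 1.9 × 1.04² = 1.03 mA, giving V_SD = V_DD − I_D R_D = 8.84 − 1.03 × 10.5 = -1.95 V.
But -1.95 V < V_ov = 1.04 V, so the device is actually in triode.
In triode I_D = k_p[V_ov V_SD − ½ V_SD²] and I_D = (V_DD − V_SD)/R_D. Equating: 9.97 V_SD² − 21.75 V_SD + 8.84 = 0, giving V_SD = 0.54 V (the root below V_ov).
I_D = (8.84 − 0.54) / 10.5 = 0.79 mA.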